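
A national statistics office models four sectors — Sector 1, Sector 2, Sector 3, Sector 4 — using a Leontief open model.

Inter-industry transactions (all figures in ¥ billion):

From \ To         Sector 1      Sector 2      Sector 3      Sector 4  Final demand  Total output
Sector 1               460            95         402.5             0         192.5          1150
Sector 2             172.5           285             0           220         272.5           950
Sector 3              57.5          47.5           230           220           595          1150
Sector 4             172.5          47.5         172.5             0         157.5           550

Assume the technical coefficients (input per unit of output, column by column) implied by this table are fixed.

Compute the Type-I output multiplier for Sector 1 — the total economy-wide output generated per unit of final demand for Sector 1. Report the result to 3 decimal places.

Technical coefficients a_ij = z_ij / X_j:
  a_11 = 460/1150 = 0.40, a_21 = 172.5/1150 = 0.15, a_31 = 57.5/1150 = 0.05, a_41 = 172.5/1150 = 0.15
  a_12 = 95/950 = 0.10, a_22 = 285/950 = 0.30, a_32 = 47.5/950 = 0.05, a_42 = 47.5/950 = 0.05
  a_13 = 402.5/1150 = 0.35, a_23 = 0/1150 = 0.00, a_33 = 230/1150 = 0.20, a_43 = 172.5/1150 = 0.15
  a_14 = 0/550 = 0.00, a_24 = 220/550 = 0.40, a_34 = 220/550 = 0.40, a_44 = 0/550 = 0.00
I − A =
  [   0.60    -0.10    -0.35     0.00]
  [  -0.15     0.70     0.00    -0.40]
  [  -0.05    -0.05     0.80    -0.40]
  [  -0.15    -0.05    -0.15     1.00]
Compute the cofactors C_ij = (−1)^(i+j)·(3×3 minor ij) of I−A; the adjugate is their transpose:
adj(I−A) = Cᵀ =
  [ 0.499000   0.098500   0.244000   0.137000]
  [ 0.162000   0.405500   0.109500   0.206000]
  [ 0.089500   0.053000   0.387000   0.176000]
  [ 0.096375   0.043000   0.100125   0.309125]
det(I−A) = Σ_j (I−A)_1j·C_1j = (0.60)(0.499000) + (-0.10)(0.162000) + (-0.35)(0.089500) + (0.00)(0.096375) = 0.251875
(I − A)⁻¹ = adj(I−A) / det(I−A) ≈
  [   1.9811     0.3911     0.9687     0.5439]
  [   0.6432     1.6099     0.4347     0.8179]
  [   0.3553     0.2104     1.5365     0.6988]
  [   0.3826     0.1707     0.3975     1.2273]
The output multiplier for sector j is the column-j sum of the Leontief inverse (I − A)⁻¹ = adj(I−A) / det(I−A).
Column 1 of adj(I−A): (0.499000, 0.162000, 0.089500, 0.096375); det(I−A) = 0.251875.
m_1 = (0.499000 + 0.162000 + 0.089500 + 0.096375) / 0.251875 = 0.846875 / 0.251875 ≈ 3.362.

m_1 = 3.362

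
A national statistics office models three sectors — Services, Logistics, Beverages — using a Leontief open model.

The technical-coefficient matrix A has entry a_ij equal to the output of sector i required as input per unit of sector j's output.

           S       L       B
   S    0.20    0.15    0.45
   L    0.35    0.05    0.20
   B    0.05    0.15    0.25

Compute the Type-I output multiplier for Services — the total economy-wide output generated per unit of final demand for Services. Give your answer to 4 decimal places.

I − A =
  [   0.80    -0.15    -0.45]
  [  -0.35     0.95    -0.20]
  [  -0.05    -0.15     0.75]
Cofactors of I−A, C_ij = (−1)^(i+j)·(minor ij) (rows/columns in the sector order above):
  C_11 = (0.95)(0.75) − (-0.20)(-0.15) = 0.6825
  C_12 = −[(-0.35)(0.75) − (-0.20)(-0.05)] = 0.2725
  C_13 = (-0.35)(-0.15) − (0.95)(-0.05) = 0.1000
  C_21 = −[(-0.15)(0.75) − (-0.45)(-0.15)] = 0.1800
  C_22 = (0.80)(0.75) − (-0.45)(-0.05) = 0.5775
  C_23 = −[(0.80)(-0.15) − (-0.15)(-0.05)] = 0.1275
  C_31 = (-0.15)(-0.20) − (-0.45)(0.95) = 0.4575
  C_32 = −[(0.80)(-0.20) − (-0.45)(-0.35)] = 0.3175
  C_33 = (0.80)(0.95) − (-0.15)(-0.35) = 0.7075
det(I−A) = Σ_j (I−A)_1j·C_1j = (0.80)(0.6825) + (-0.15)(0.2725) + (-0.45)(0.1000) = 0.460125
adj(I−A) = Cᵀ =
  [ 0.6825   0.1800   0.4575]
  [ 0.2725   0.5775   0.3175]
  [ 0.1000   0.1275   0.7075]
(I − A)⁻¹ = adj(I−A) / det(I−A) ≈
  [   1.48329     0.39120     0.99430]
  [   0.59223     1.25509     0.69003]
  [   0.21733     0.27710     1.53763]
The output multiplier for sector j is the column-j sum of the Leontief inverse (I − A)⁻¹ = adj(I−A) / det(I−A).
Column S of adj(I−A): (0.6825, 0.2725, 0.1000); det(I−A) = 0.460125.
m_S = (0.6825 + 0.2725 + 0.1000) / 0.460125 = 1.055 / 0.460125 ≈ 2.2929.

m_S = 2.2929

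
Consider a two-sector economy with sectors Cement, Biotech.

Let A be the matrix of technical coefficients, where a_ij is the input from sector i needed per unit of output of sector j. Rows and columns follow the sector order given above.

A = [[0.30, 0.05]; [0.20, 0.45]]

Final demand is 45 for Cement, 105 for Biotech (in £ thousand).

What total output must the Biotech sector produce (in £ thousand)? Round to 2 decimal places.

x_2 = 220.00

I − A =
  [   0.70    -0.05]
  [  -0.20     0.55]
det(I−A) = (0.70)(0.55) − (-0.05)(-0.20) = 0.3750
adj(I−A) = [[0.55, 0.05], [0.20, 0.70]]
(I − A)⁻¹ = adj(I−A) / det(I−A) ≈
  [   1.4667     0.1333]
  [   0.5333     1.8667]
x = (I − A)⁻¹ d = adj(I−A)·d / det(I−A), with det(I−A) = 0.3750:
  x_1 = (0.55·45 + 0.05·105) / 0.3750 = 30.00 / 0.3750 = 80.00
  x_2 = (0.20·45 + 0.70·105) / 0.3750 = 82.50 / 0.3750 = 220.00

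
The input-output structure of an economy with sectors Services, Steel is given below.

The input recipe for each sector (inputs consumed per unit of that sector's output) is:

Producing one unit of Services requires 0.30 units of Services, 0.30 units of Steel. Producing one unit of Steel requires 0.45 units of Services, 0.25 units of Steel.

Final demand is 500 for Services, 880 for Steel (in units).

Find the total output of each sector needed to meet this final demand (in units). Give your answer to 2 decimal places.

I − A =
  [   0.70    -0.45]
  [  -0.30     0.75]
det(I−A) = (0.70)(0.75) − (-0.45)(-0.30) = 0.3900
adj(I−A) = [[0.75, 0.45], [0.30, 0.70]]
(I − A)⁻¹ = adj(I−A) / det(I−A) ≈
  [   1.9231     1.1538]
  [   0.7692     1.7949]
x = (I − A)⁻¹ d = adj(I−A)·d / det(I−A), with det(I−A) = 0.3900:
  x_1 = (0.75·500 + 0.45·880) / 0.3900 = 771.00 / 0.3900 ≈ 1976.92
  x_2 = (0.30·500 + 0.70·880) / 0.3900 = 766.00 / 0.3900 ≈ 1964.10

x_1 = 1976.92, x_2 = 1964.10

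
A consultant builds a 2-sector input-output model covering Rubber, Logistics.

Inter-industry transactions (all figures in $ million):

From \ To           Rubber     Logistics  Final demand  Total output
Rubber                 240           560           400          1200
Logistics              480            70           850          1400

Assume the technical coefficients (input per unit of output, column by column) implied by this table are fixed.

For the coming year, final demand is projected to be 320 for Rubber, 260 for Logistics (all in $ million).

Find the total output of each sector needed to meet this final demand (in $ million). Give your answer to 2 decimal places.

Technical coefficients a_ij = z_ij / X_j:
  a_RR = 240/1200 = 0.20, a_LR = 480/1200 = 0.40
  a_RL = 560/1400 = 0.40, a_LL = 70/1400 = 0.05
I − A =
  [   0.80    -0.40]
  [  -0.40     0.95]
det(I−A) = (0.80)(0.95) − (-0.40)(-0.40) = 0.6000
adj(I−A) = [[0.95, 0.40], [0.40, 0.80]]
(I − A)⁻¹ = adj(I−A) / det(I−A) ≈
  [   1.5833     0.6667]
  [   0.6667     1.3333]
x = (I − A)⁻¹ d = adj(I−A)·d / det(I−A), with det(I−A) = 0.6000:
  x_R = (0.95·320 + 0.40·260) / 0.6000 = 408.00 / 0.6000 = 680.00
  x_L = (0.40·320 + 0.80·260) / 0.6000 = 336.00 / 0.6000 = 560.00

x_R = 680.00, x_L = 560.00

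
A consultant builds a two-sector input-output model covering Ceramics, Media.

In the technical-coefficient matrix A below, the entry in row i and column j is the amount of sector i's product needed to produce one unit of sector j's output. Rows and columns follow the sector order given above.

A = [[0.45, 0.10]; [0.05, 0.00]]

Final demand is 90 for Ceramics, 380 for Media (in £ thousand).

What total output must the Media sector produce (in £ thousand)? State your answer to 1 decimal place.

x_M = 391.7

I − A =
  [   0.55    -0.10]
  [  -0.05     1.00]
det(I−A) = (0.55)(1.00) − (-0.10)(-0.05) = 0.5450
adj(I−A) = [[1.00, 0.10], [0.05, 0.55]]
(I − A)⁻¹ = adj(I−A) / det(I−A) ≈
  [   1.8349     0.1835]
  [   0.0917     1.0092]
x = (I − A)⁻¹ d = adj(I−A)·d / det(I−A), with det(I−A) = 0.5450:
  x_C = (1.00·90 + 0.10·380) / 0.5450 = 128.00 / 0.5450 ≈ 234.9
  x_M = (0.05·90 + 0.55·380) / 0.5450 = 213.50 / 0.5450 ≈ 391.7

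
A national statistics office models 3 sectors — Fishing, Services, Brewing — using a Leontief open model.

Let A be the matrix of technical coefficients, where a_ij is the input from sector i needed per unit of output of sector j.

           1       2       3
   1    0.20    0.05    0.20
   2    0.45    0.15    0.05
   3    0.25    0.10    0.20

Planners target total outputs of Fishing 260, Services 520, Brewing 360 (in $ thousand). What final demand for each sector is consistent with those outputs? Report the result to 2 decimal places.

I − A =
  [   0.80    -0.05    -0.20]
  [  -0.45     0.85    -0.05]
  [  -0.25    -0.10     0.80]
d = (I − A) x:
  d_1 = (+0.80)·260 + (-0.05)·520 + (-0.20)·360 = 110.00
  d_2 = (-0.45)·260 + (+0.85)·520 + (-0.05)·360 = 307.00
  d_3 = (-0.25)·260 + (-0.10)·520 + (+0.80)·360 = 171.00

d_1 = 110.00, d_2 = 307.00, d_3 = 171.00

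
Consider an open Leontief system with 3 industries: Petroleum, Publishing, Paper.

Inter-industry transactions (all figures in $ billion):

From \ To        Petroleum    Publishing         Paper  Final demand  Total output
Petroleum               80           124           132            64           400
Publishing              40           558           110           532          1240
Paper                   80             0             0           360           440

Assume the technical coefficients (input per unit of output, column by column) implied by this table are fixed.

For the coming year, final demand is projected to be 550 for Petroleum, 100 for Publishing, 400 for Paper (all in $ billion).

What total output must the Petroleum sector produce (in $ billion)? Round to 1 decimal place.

Technical coefficients a_ij = z_ij / X_j:
  a_11 = 80/400 = 0.20, a_21 = 40/400 = 0.10, a_31 = 80/400 = 0.20
  a_12 = 124/1240 = 0.10, a_22 = 558/1240 = 0.45, a_32 = 0/1240 = 0.00
  a_13 = 132/440 = 0.30, a_23 = 110/440 = 0.25, a_33 = 0/440 = 0.00
I − A =
  [   0.80    -0.10    -0.30]
  [  -0.10     0.55    -0.25]
  [  -0.20     0.00     1.00]
Cofactors of I−A, C_ij = (−1)^(i+j)·(minor ij) (rows/columns in the sector order above):
  C_11 = (0.55)(1.00) − (-0.25)(0.00) = 0.5500
  C_12 = −[(-0.10)(1.00) − (-0.25)(-0.20)] = 0.1500
  C_13 = (-0.10)(0.00) − (0.55)(-0.20) = 0.1100
  C_21 = −[(-0.10)(1.00) − (-0.30)(0.00)] = 0.1000
  C_22 = (0.80)(1.00) − (-0.30)(-0.20) = 0.7400
  C_23 = −[(0.80)(0.00) − (-0.10)(-0.20)] = 0.0200
  C_31 = (-0.10)(-0.25) − (-0.30)(0.55) = 0.1900
  C_32 = −[(0.80)(-0.25) − (-0.30)(-0.10)] = 0.2300
  C_33 = (0.80)(0.55) − (-0.10)(-0.10) = 0.4300
det(I−A) = Σ_j (I−A)_1j·C_1j = (0.80)(0.5500) + (-0.10)(0.1500) + (-0.30)(0.1100) = 0.3920
adj(I−A) = Cᵀ =
  [ 0.5500   0.1000   0.1900]
  [ 0.1500   0.7400   0.2300]
  [ 0.1100   0.0200   0.4300]
(I − A)⁻¹ = adj(I−A) / det(I−A) ≈
  [   1.4031     0.2551     0.4847]
  [   0.3827     1.8878     0.5867]
  [   0.2806     0.0510     1.0969]
x = (I − A)⁻¹ d = adj(I−A)·d / det(I−A), with det(I−A) = 0.3920:
  x_1 = (0.5500·550 + 0.1000·100 + 0.1900·400) / 0.3920 = 388.50 / 0.3920 ≈ 991.1
  x_2 = (0.1500·550 + 0.7400·100 + 0.2300·400) / 0.3920 = 248.50 / 0.3920 ≈ 633.9
  x_3 = (0.1100·550 + 0.0200·100 + 0.4300·400) / 0.3920 = 234.50 / 0.3920 ≈ 598.2

x_1 = 991.1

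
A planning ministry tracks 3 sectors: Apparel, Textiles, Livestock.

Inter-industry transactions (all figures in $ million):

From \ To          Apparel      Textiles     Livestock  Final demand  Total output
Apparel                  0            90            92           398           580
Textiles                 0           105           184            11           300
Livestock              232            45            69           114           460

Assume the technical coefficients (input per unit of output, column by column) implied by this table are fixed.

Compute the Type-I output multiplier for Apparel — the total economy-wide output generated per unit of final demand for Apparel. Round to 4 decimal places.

Technical coefficients a_ij = z_ij / X_j:
  a_11 = 0/580 = 0.00, a_21 = 0/580 = 0.00, a_31 = 232/580 = 0.40
  a_12 = 90/300 = 0.30, a_22 = 105/300 = 0.35, a_32 = 45/300 = 0.15
  a_13 = 92/460 = 0.20, a_23 = 184/460 = 0.40, a_33 = 69/460 = 0.15
I − A =
  [   1.00    -0.30    -0.20]
  [   0.00     0.65    -0.40]
  [  -0.40    -0.15     0.85]
Cofactors of I−A, C_ij = (−1)^(i+j)·(minor ij) (rows/columns in the sector order above):
  C_11 = (0.65)(0.85) − (-0.40)(-0.15) = 0.4925
  C_12 = −[(0.00)(0.85) − (-0.40)(-0.40)] = 0.1600
  C_13 = (0.00)(-0.15) − (0.65)(-0.40) = 0.2600
  C_21 = −[(-0.30)(0.85) − (-0.20)(-0.15)] = 0.2850
  C_22 = (1.00)(0.85) − (-0.20)(-0.40) = 0.7700
  C_23 = −[(1.00)(-0.15) − (-0.30)(-0.40)] = 0.2700
  C_31 = (-0.30)(-0.40) − (-0.20)(0.65) = 0.2500
  C_32 = −[(1.00)(-0.40) − (-0.20)(0.00)] = 0.4000
  C_33 = (1.00)(0.65) − (-0.30)(0.00) = 0.6500
det(I−A) = Σ_j (I−A)_1j·C_1j = (1.00)(0.4925) + (-0.30)(0.1600) + (-0.20)(0.2600) = 0.3925
adj(I−A) = Cᵀ =
  [ 0.4925   0.2850   0.2500]
  [ 0.1600   0.7700   0.4000]
  [ 0.2600   0.2700   0.6500]
(I − A)⁻¹ = adj(I−A) / det(I−A) ≈
  [   1.25478     0.72611     0.63694]
  [   0.40764     1.96178     1.01911]
  [   0.66242     0.68790     1.65605]
The output multiplier for sector j is the column-j sum of the Leontief inverse (I − A)⁻¹ = adj(I−A) / det(I−A).
Column 1 of adj(I−A): (0.4925, 0.1600, 0.2600); det(I−A) = 0.3925.
m_1 = (0.4925 + 0.1600 + 0.2600) / 0.3925 = 0.9125 / 0.3925 ≈ 2.3248.

m_1 = 2.3248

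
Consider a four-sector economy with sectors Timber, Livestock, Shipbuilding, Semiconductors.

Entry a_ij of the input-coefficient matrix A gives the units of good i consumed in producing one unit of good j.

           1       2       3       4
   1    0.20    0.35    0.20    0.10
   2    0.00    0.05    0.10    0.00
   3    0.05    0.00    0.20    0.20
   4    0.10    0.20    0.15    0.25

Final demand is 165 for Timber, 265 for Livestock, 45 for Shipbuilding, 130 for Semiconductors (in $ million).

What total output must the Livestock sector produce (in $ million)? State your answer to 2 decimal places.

I − A =
  [   0.80    -0.35    -0.20    -0.10]
  [   0.00     0.95    -0.10     0.00]
  [  -0.05     0.00     0.80    -0.20]
  [  -0.10    -0.20    -0.15     0.75]
Compute the cofactors C_ij = (−1)^(i+j)·(3×3 minor ij) of I−A; the adjugate is their transpose:
adj(I−A) = Cᵀ =
  [ 0.537500   0.223500   0.185000   0.121000]
  [ 0.005750   0.435750   0.059000   0.016500]
  [ 0.054625   0.053125   0.560500   0.156750]
  [ 0.084125   0.156625   0.152500   0.596750]
det(I−A) = Σ_j (I−A)_1j·C_1j = (0.80)(0.537500) + (-0.35)(0.005750) + (-0.20)(0.054625) + (-0.10)(0.084125) = 0.40865
(I − A)⁻¹ = adj(I−A) / det(I−A) ≈
  [   1.3153     0.5469     0.4527     0.2961]
  [   0.0141     1.0663     0.1444     0.0404]
  [   0.1337     0.1300     1.3716     0.3836]
  [   0.2059     0.3833     0.3732     1.4603]
x = (I − A)⁻¹ d = adj(I−A)·d / det(I−A), with det(I−A) = 0.40865:
  x_1 = (0.537500·165 + 0.223500·265 + 0.185000·45 + 0.121000·130) / 0.40865 = 171.97 / 0.40865 ≈ 420.82
  x_2 = (0.005750·165 + 0.435750·265 + 0.059000·45 + 0.016500·130) / 0.40865 = 121.2225 / 0.40865 ≈ 296.64
  x_3 = (0.054625·165 + 0.053125·265 + 0.560500·45 + 0.156750·130) / 0.40865 = 68.69125 / 0.40865 ≈ 168.09
  x_4 = (0.084125·165 + 0.156625·265 + 0.152500·45 + 0.596750·130) / 0.40865 = 139.82625 / 0.40865 ≈ 342.17

x_2 = 296.64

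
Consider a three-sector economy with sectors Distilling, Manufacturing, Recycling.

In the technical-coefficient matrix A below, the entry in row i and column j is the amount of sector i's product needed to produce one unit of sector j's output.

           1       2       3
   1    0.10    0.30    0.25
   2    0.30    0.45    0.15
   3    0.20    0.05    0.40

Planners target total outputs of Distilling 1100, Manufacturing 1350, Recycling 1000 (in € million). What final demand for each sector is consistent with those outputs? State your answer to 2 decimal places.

d_1 = 335.00, d_2 = 262.50, d_3 = 312.50

I − A =
  [   0.90    -0.30    -0.25]
  [  -0.30     0.55    -0.15]
  [  -0.20    -0.05     0.60]
d = (I − A) x:
  d_1 = (+0.90)·1100 + (-0.30)·1350 + (-0.25)·1000 = 335.00
  d_2 = (-0.30)·1100 + (+0.55)·1350 + (-0.15)·1000 = 262.50
  d_3 = (-0.20)·1100 + (-0.05)·1350 + (+0.60)·1000 = 312.50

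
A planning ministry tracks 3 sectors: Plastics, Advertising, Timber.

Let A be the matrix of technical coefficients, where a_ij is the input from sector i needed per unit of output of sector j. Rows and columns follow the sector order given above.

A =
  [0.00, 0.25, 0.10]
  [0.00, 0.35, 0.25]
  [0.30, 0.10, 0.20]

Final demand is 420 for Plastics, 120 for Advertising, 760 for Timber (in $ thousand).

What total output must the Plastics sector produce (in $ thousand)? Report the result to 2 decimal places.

x_P = 722.50

I − A =
  [   1.00    -0.25    -0.10]
  [   0.00     0.65    -0.25]
  [  -0.30    -0.10     0.80]
Cofactors of I−A, C_ij = (−1)^(i+j)·(minor ij) (rows/columns in the sector order above):
  C_11 = (0.65)(0.80) − (-0.25)(-0.10) = 0.4950
  C_12 = −[(0.00)(0.80) − (-0.25)(-0.30)] = 0.0750
  C_13 = (0.00)(-0.10) − (0.65)(-0.30) = 0.1950
  C_21 = −[(-0.25)(0.80) − (-0.10)(-0.10)] = 0.2100
  C_22 = (1.00)(0.80) − (-0.10)(-0.30) = 0.7700
  C_23 = −[(1.00)(-0.10) − (-0.25)(-0.30)] = 0.1750
  C_31 = (-0.25)(-0.25) − (-0.10)(0.65) = 0.1275
  C_32 = −[(1.00)(-0.25) − (-0.10)(0.00)] = 0.2500
  C_33 = (1.00)(0.65) − (-0.25)(0.00) = 0.6500
det(I−A) = Σ_j (I−A)_1j·C_1j = (1.00)(0.4950) + (-0.25)(0.0750) + (-0.10)(0.1950) = 0.45675
adj(I−A) = Cᵀ =
  [ 0.4950   0.2100   0.1275]
  [ 0.0750   0.7700   0.2500]
  [ 0.1950   0.1750   0.6500]
(I − A)⁻¹ = adj(I−A) / det(I−A) ≈
  [   1.0837     0.4598     0.2791]
  [   0.1642     1.6858     0.5473]
  [   0.4269     0.3831     1.4231]
x = (I − A)⁻¹ d = adj(I−A)·d / det(I−A), with det(I−A) = 0.45675:
  x_P = (0.4950·420 + 0.2100·120 + 0.1275·760) / 0.45675 = 330.00 / 0.45675 ≈ 722.50
  x_A = (0.0750·420 + 0.7700·120 + 0.2500·760) / 0.45675 = 313.90 / 0.45675 ≈ 687.25
  x_T = (0.1950·420 + 0.1750·120 + 0.6500·760) / 0.45675 = 596.90 / 0.45675 ≈ 1306.84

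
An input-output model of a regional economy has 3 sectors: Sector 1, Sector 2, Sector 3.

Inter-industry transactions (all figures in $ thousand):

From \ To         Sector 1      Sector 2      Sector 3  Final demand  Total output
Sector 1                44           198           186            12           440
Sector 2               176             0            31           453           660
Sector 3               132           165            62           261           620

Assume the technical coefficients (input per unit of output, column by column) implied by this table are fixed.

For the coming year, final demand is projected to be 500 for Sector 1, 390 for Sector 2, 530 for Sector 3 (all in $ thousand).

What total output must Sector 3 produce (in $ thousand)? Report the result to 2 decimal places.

x_3 = 1300.22

Technical coefficients a_ij = z_ij / X_j:
  a_11 = 44/440 = 0.10, a_21 = 176/440 = 0.40, a_31 = 132/440 = 0.30
  a_12 = 198/660 = 0.30, a_22 = 0/660 = 0.00, a_32 = 165/660 = 0.25
  a_13 = 186/620 = 0.30, a_23 = 31/620 = 0.05, a_33 = 62/620 = 0.10
I − A =
  [   0.90    -0.30    -0.30]
  [  -0.40     1.00    -0.05]
  [  -0.30    -0.25     0.90]
Cofactors of I−A, C_ij = (−1)^(i+j)·(minor ij) (rows/columns in the sector order above):
  C_11 = (1.00)(0.90) − (-0.05)(-0.25) = 0.8875
  C_12 = −[(-0.40)(0.90) − (-0.05)(-0.30)] = 0.3750
  C_13 = (-0.40)(-0.25) − (1.00)(-0.30) = 0.4000
  C_21 = −[(-0.30)(0.90) − (-0.30)(-0.25)] = 0.3450
  C_22 = (0.90)(0.90) − (-0.30)(-0.30) = 0.7200
  C_23 = −[(0.90)(-0.25) − (-0.30)(-0.30)] = 0.3150
  C_31 = (-0.30)(-0.05) − (-0.30)(1.00) = 0.3150
  C_32 = −[(0.90)(-0.05) − (-0.30)(-0.40)] = 0.1650
  C_33 = (0.90)(1.00) − (-0.30)(-0.40) = 0.7800
det(I−A) = Σ_j (I−A)_1j·C_1j = (0.90)(0.8875) + (-0.30)(0.3750) + (-0.30)(0.4000) = 0.56625
adj(I−A) = Cᵀ =
  [ 0.8875   0.3450   0.3150]
  [ 0.3750   0.7200   0.1650]
  [ 0.4000   0.3150   0.7800]
(I − A)⁻¹ = adj(I−A) / det(I−A) ≈
  [   1.5673     0.6093     0.5563]
  [   0.6623     1.2715     0.2914]
  [   0.7064     0.5563     1.3775]
x = (I − A)⁻¹ d = adj(I−A)·d / det(I−A), with det(I−A) = 0.56625:
  x_1 = (0.8875·500 + 0.3450·390 + 0.3150·530) / 0.56625 = 745.25 / 0.56625 ≈ 1316.11
  x_2 = (0.3750·500 + 0.7200·390 + 0.1650·530) / 0.56625 = 555.75 / 0.56625 ≈ 981.46
  x_3 = (0.4000·500 + 0.3150·390 + 0.7800·530) / 0.56625 = 736.25 / 0.56625 ≈ 1300.22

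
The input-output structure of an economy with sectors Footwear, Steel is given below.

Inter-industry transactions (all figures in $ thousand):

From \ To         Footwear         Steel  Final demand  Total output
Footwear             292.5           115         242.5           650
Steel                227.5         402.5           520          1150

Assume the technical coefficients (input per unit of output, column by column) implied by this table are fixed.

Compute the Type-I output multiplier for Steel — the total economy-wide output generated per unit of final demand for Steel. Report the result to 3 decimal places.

m_S = 2.016

Technical coefficients a_ij = z_ij / X_j:
  a_FF = 292.5/650 = 0.45, a_SF = 227.5/650 = 0.35
  a_FS = 115/1150 = 0.10, a_SS = 402.5/1150 = 0.35
I − A =
  [   0.55    -0.10]
  [  -0.35     0.65]
det(I−A) = (0.55)(0.65) − (-0.10)(-0.35) = 0.3225
adj(I−A) = [[0.65, 0.10], [0.35, 0.55]]
(I − A)⁻¹ = adj(I−A) / det(I−A) ≈
  [   2.0155     0.3101]
  [   1.0853     1.7054]
The output multiplier for sector j is the column-j sum of the Leontief inverse (I − A)⁻¹ = adj(I−A) / det(I−A).
Column S of adj(I−A): (0.10, 0.55); det(I−A) = 0.3225.
m_S = (0.10 + 0.55) / 0.3225 = 0.65 / 0.3225 ≈ 2.016.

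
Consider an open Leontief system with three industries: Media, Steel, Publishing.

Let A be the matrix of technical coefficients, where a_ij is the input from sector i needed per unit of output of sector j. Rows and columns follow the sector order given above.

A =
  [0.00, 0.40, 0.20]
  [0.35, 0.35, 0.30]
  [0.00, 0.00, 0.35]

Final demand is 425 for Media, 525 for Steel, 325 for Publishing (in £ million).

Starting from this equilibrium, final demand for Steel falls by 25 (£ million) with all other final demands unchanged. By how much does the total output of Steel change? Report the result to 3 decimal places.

Δx_S = -49.020

I − A =
  [   1.00    -0.40    -0.20]
  [  -0.35     0.65    -0.30]
  [   0.00     0.00     0.65]
Cofactors of I−A, C_ij = (−1)^(i+j)·(minor ij) (rows/columns in the sector order above):
  C_11 = (0.65)(0.65) − (-0.30)(0.00) = 0.4225
  C_12 = −[(-0.35)(0.65) − (-0.30)(0.00)] = 0.2275
  C_13 = (-0.35)(0.00) − (0.65)(0.00) = 0.0000
  C_21 = −[(-0.40)(0.65) − (-0.20)(0.00)] = 0.2600
  C_22 = (1.00)(0.65) − (-0.20)(0.00) = 0.6500
  C_23 = −[(1.00)(0.00) − (-0.40)(0.00)] = 0.0000
  C_31 = (-0.40)(-0.30) − (-0.20)(0.65) = 0.2500
  C_32 = −[(1.00)(-0.30) − (-0.20)(-0.35)] = 0.3700
  C_33 = (1.00)(0.65) − (-0.40)(-0.35) = 0.5100
det(I−A) = Σ_j (I−A)_1j·C_1j = (1.00)(0.4225) + (-0.40)(0.2275) + (-0.20)(0.0000) = 0.3315
adj(I−A) = Cᵀ =
  [ 0.4225   0.2600   0.2500]
  [ 0.2275   0.6500   0.3700]
  [ 0.0000   0.0000   0.5100]
(I − A)⁻¹ = adj(I−A) / det(I−A) ≈
  [   1.2745     0.7843     0.7541]
  [   0.6863     1.9608     1.1161]
  [   0.0000     0.0000     1.5385]
Δx = (I − A)⁻¹ Δd with Δd having -25 in the Steel component and 0 elsewhere.
So Δx_S = L_SS · (-25), where L_SS = adj(I−A)_SS / det(I−A) = 0.6500 / 0.3315.
Δx_S = 0.6500 × (-25) / 0.3315 = -16.25 / 0.3315 ≈ -49.020.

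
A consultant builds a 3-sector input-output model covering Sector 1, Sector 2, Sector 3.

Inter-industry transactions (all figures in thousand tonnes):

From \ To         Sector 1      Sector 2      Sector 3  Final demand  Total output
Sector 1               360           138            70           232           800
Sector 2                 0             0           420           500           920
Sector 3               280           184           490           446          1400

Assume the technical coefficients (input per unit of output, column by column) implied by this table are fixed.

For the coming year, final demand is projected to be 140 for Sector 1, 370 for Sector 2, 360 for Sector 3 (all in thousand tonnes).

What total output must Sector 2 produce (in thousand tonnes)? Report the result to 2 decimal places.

Technical coefficients a_ij = z_ij / X_j:
  a_11 = 360/800 = 0.45, a_21 = 0/800 = 0.00, a_31 = 280/800 = 0.35
  a_12 = 138/920 = 0.15, a_22 = 0/920 = 0.00, a_32 = 184/920 = 0.20
  a_13 = 70/1400 = 0.05, a_23 = 420/1400 = 0.30, a_33 = 490/1400 = 0.35
I − A =
  [   0.55    -0.15    -0.05]
  [   0.00     1.00    -0.30]
  [  -0.35    -0.20     0.65]
Cofactors of I−A, C_ij = (−1)^(i+j)·(minor ij) (rows/columns in the sector order above):
  C_11 = (1.00)(0.65) − (-0.30)(-0.20) = 0.5900
  C_12 = −[(0.00)(0.65) − (-0.30)(-0.35)] = 0.1050
  C_13 = (0.00)(-0.20) − (1.00)(-0.35) = 0.3500
  C_21 = −[(-0.15)(0.65) − (-0.05)(-0.20)] = 0.1075
  C_22 = (0.55)(0.65) − (-0.05)(-0.35) = 0.3400
  C_23 = −[(0.55)(-0.20) − (-0.15)(-0.35)] = 0.1625
  C_31 = (-0.15)(-0.30) − (-0.05)(1.00) = 0.0950
  C_32 = −[(0.55)(-0.30) − (-0.05)(0.00)] = 0.1650
  C_33 = (0.55)(1.00) − (-0.15)(0.00) = 0.5500
det(I−A) = Σ_j (I−A)_1j·C_1j = (0.55)(0.5900) + (-0.15)(0.1050) + (-0.05)(0.3500) = 0.29125
adj(I−A) = Cᵀ =
  [ 0.5900   0.1075   0.0950]
  [ 0.1050   0.3400   0.1650]
  [ 0.3500   0.1625   0.5500]
(I − A)⁻¹ = adj(I−A) / det(I−A) ≈
  [   2.0258     0.3691     0.3262]
  [   0.3605     1.1674     0.5665]
  [   1.2017     0.5579     1.8884]
x = (I − A)⁻¹ d = adj(I−A)·d / det(I−A), with det(I−A) = 0.29125:
  x_1 = (0.5900·140 + 0.1075·370 + 0.0950·360) / 0.29125 = 156.575 / 0.29125 ≈ 537.60
  x_2 = (0.1050·140 + 0.3400·370 + 0.1650·360) / 0.29125 = 199.90 / 0.29125 ≈ 686.35
  x_3 = (0.3500·140 + 0.1625·370 + 0.5500·360) / 0.29125 = 307.125 / 0.29125 ≈ 1054.51

x_2 = 686.35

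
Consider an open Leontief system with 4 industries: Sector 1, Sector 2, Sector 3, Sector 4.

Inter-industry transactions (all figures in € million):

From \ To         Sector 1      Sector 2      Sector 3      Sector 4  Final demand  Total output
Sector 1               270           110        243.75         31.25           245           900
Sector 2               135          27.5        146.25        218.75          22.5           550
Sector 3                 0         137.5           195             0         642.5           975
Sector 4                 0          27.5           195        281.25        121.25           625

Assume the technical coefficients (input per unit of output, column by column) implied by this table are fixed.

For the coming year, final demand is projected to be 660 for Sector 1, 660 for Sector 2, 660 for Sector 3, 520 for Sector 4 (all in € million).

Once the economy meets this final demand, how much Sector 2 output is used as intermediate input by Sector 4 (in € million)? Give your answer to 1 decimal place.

Technical coefficients a_ij = z_ij / X_j:
  a_11 = 270/900 = 0.30, a_21 = 135/900 = 0.15, a_31 = 0/900 = 0.00, a_41 = 0/900 = 0.00
  a_12 = 110/550 = 0.20, a_22 = 27.5/550 = 0.05, a_32 = 137.5/550 = 0.25, a_42 = 27.5/550 = 0.05
  a_13 = 243.75/975 = 0.25, a_23 = 146.25/975 = 0.15, a_33 = 195/975 = 0.20, a_43 = 195/975 = 0.20
  a_14 = 31.25/625 = 0.05, a_24 = 218.75/625 = 0.35, a_34 = 0/625 = 0.00, a_44 = 281.25/625 = 0.45
I − A =
  [   0.70    -0.20    -0.25    -0.05]
  [  -0.15     0.95    -0.15    -0.35]
  [   0.00    -0.25     0.80     0.00]
  [   0.00    -0.05    -0.20     0.55]
Compute the cofactors C_ij = (−1)^(i+j)·(3×3 minor ij) of I−A; the adjugate is their transpose:
adj(I−A) = Cᵀ =
  [ 0.365875   0.126875   0.166625   0.114000]
  [ 0.066000   0.308000   0.128875   0.202000]
  [ 0.020625   0.096250   0.336625   0.063125]
  [ 0.013500   0.063000   0.134125   0.472375]
det(I−A) = Σ_j (I−A)_1j·C_1j = (0.70)(0.365875) + (-0.20)(0.066000) + (-0.25)(0.020625) + (-0.05)(0.013500) = 0.23708125
(I − A)⁻¹ = adj(I−A) / det(I−A) ≈
  [   1.5432     0.5352     0.7028     0.4808]
  [   0.2784     1.2991     0.5436     0.8520]
  [   0.0870     0.4060     1.4199     0.2663]
  [   0.0569     0.2657     0.5657     1.9925]
First solve x = (I − A)⁻¹ d = adj(I−A)·d / det(I−A); in particular x_4 = (0.013500·660 + 0.063000·660 + 0.134125·660 + 0.472375·520) / 0.23708125 = 384.6475 / 0.23708125 ≈ 1622.429.
Intermediate flow from 2 to 4: z_24 = a_24 · x_4 = 0.35 × 384.6475 / 0.23708125 = 134.626625 / 0.23708125 ≈ 567.9.

z_24 = 567.9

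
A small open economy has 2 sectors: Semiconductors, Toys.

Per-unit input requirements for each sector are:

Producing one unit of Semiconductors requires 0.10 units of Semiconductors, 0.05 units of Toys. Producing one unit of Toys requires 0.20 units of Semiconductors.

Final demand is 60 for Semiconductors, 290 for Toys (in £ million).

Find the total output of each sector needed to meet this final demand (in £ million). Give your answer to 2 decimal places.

x_S = 132.58, x_T = 296.63

I − A =
  [   0.90    -0.20]
  [  -0.05     1.00]
det(I−A) = (0.90)(1.00) − (-0.20)(-0.05) = 0.8900
adj(I−A) = [[1.00, 0.20], [0.05, 0.90]]
(I − A)⁻¹ = adj(I−A) / det(I−A) ≈
  [   1.1236     0.2247]
  [   0.0562     1.0112]
x = (I − A)⁻¹ d = adj(I−A)·d / det(I−A), with det(I−A) = 0.8900:
  x_S = (1.00·60 + 0.20·290) / 0.8900 = 118.00 / 0.8900 ≈ 132.58
  x_T = (0.05·60 + 0.90·290) / 0.8900 = 264.00 / 0.8900 ≈ 296.63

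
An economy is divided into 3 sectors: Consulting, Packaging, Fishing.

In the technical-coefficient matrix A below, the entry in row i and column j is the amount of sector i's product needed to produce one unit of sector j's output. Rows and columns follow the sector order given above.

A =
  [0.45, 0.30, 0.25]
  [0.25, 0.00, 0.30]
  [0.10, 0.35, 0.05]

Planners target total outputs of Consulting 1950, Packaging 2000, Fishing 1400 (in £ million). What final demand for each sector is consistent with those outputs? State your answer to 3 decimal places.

I − A =
  [   0.55    -0.30    -0.25]
  [  -0.25     1.00    -0.30]
  [  -0.10    -0.35     0.95]
d = (I − A) x:
  d_1 = (+0.55)·1950 + (-0.30)·2000 + (-0.25)·1400 = 122.500
  d_2 = (-0.25)·1950 + (+1.00)·2000 + (-0.30)·1400 = 1092.500
  d_3 = (-0.10)·1950 + (-0.35)·2000 + (+0.95)·1400 = 435.000

d_1 = 122.500, d_2 = 1092.500, d_3 = 435.000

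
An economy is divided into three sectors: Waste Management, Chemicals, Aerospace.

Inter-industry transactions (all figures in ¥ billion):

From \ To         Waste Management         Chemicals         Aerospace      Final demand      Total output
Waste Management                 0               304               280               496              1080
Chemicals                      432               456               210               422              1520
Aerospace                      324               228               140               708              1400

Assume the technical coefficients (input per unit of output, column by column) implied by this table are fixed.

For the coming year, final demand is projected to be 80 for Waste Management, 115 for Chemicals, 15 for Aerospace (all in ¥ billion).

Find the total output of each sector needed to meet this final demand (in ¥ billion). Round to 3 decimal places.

x_1 = 159.365, x_2 = 280.317, x_3 = 116.508

Technical coefficients a_ij = z_ij / X_j:
  a_11 = 0/1080 = 0.00, a_21 = 432/1080 = 0.40, a_31 = 324/1080 = 0.30
  a_12 = 304/1520 = 0.20, a_22 = 456/1520 = 0.30, a_32 = 228/1520 = 0.15
  a_13 = 280/1400 = 0.20, a_23 = 210/1400 = 0.15, a_33 = 140/1400 = 0.10
I − A =
  [   1.00    -0.20    -0.20]
  [  -0.40     0.70    -0.15]
  [  -0.30    -0.15     0.90]
Cofactors of I−A, C_ij = (−1)^(i+j)·(minor ij) (rows/columns in the sector order above):
  C_11 = (0.70)(0.90) − (-0.15)(-0.15) = 0.6075
  C_12 = −[(-0.40)(0.90) − (-0.15)(-0.30)] = 0.4050
  C_13 = (-0.40)(-0.15) − (0.70)(-0.30) = 0.2700
  C_21 = −[(-0.20)(0.90) − (-0.20)(-0.15)] = 0.2100
  C_22 = (1.00)(0.90) − (-0.20)(-0.30) = 0.8400
  C_23 = −[(1.00)(-0.15) − (-0.20)(-0.30)] = 0.2100
  C_31 = (-0.20)(-0.15) − (-0.20)(0.70) = 0.1700
  C_32 = −[(1.00)(-0.15) − (-0.20)(-0.40)] = 0.2300
  C_33 = (1.00)(0.70) − (-0.20)(-0.40) = 0.6200
det(I−A) = Σ_j (I−A)_1j·C_1j = (1.00)(0.6075) + (-0.20)(0.4050) + (-0.20)(0.2700) = 0.4725
adj(I−A) = Cᵀ =
  [ 0.6075   0.2100   0.1700]
  [ 0.4050   0.8400   0.2300]
  [ 0.2700   0.2100   0.6200]
(I − A)⁻¹ = adj(I−A) / det(I−A) ≈
  [   1.2857     0.4444     0.3598]
  [   0.8571     1.7778     0.4868]
  [   0.5714     0.4444     1.3122]
x = (I − A)⁻¹ d = adj(I−A)·d / det(I−A), with det(I−A) = 0.4725:
  x_1 = (0.6075·80 + 0.2100·115 + 0.1700·15) / 0.4725 = 75.30 / 0.4725 ≈ 159.365
  x_2 = (0.4050·80 + 0.8400·115 + 0.2300·15) / 0.4725 = 132.45 / 0.4725 ≈ 280.317
  x_3 = (0.2700·80 + 0.2100·115 + 0.6200·15) / 0.4725 = 55.05 / 0.4725 ≈ 116.508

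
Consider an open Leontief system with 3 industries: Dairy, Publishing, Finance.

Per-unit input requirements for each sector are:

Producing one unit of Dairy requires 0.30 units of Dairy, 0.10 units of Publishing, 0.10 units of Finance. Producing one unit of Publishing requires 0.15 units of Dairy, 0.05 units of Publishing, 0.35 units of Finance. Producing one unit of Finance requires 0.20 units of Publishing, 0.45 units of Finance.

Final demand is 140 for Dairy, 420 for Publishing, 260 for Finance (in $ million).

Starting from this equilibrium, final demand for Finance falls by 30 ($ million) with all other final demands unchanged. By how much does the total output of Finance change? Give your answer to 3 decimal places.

Δx_F = -63.830

I − A =
  [   0.70    -0.15     0.00]
  [  -0.10     0.95    -0.20]
  [  -0.10    -0.35     0.55]
Cofactors of I−A, C_ij = (−1)^(i+j)·(minor ij) (rows/columns in the sector order above):
  C_11 = (0.95)(0.55) − (-0.20)(-0.35) = 0.4525
  C_12 = −[(-0.10)(0.55) − (-0.20)(-0.10)] = 0.0750
  C_13 = (-0.10)(-0.35) − (0.95)(-0.10) = 0.1300
  C_21 = −[(-0.15)(0.55) − (0.00)(-0.35)] = 0.0825
  C_22 = (0.70)(0.55) − (0.00)(-0.10) = 0.3850
  C_23 = −[(0.70)(-0.35) − (-0.15)(-0.10)] = 0.2600
  C_31 = (-0.15)(-0.20) − (0.00)(0.95) = 0.0300
  C_32 = −[(0.70)(-0.20) − (0.00)(-0.10)] = 0.1400
  C_33 = (0.70)(0.95) − (-0.15)(-0.10) = 0.6500
det(I−A) = Σ_j (I−A)_1j·C_1j = (0.70)(0.4525) + (-0.15)(0.0750) + (0.00)(0.1300) = 0.3055
adj(I−A) = Cᵀ =
  [ 0.4525   0.0825   0.0300]
  [ 0.0750   0.3850   0.1400]
  [ 0.1300   0.2600   0.6500]
(I − A)⁻¹ = adj(I−A) / det(I−A) ≈
  [   1.4812     0.2700     0.0982]
  [   0.2455     1.2602     0.4583]
  [   0.4255     0.8511     2.1277]
Δx = (I − A)⁻¹ Δd with Δd having -30 in the Finance component and 0 elsewhere.
So Δx_F = L_FF · (-30), where L_FF = adj(I−A)_FF / det(I−A) = 0.6500 / 0.3055.
Δx_F = 0.6500 × (-30) / 0.3055 = -19.50 / 0.3055 ≈ -63.830.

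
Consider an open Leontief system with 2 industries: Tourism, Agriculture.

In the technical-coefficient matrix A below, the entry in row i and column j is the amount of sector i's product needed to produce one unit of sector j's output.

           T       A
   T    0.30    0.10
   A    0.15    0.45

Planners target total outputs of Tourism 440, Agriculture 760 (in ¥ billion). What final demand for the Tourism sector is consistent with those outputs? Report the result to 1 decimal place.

I − A =
  [   0.70    -0.10]
  [  -0.15     0.55]
d = (I − A) x:
  d_T = (+0.70)·440 + (-0.10)·760 = 232.0
  d_A = (-0.15)·440 + (+0.55)·760 = 352.0

d_T = 232.0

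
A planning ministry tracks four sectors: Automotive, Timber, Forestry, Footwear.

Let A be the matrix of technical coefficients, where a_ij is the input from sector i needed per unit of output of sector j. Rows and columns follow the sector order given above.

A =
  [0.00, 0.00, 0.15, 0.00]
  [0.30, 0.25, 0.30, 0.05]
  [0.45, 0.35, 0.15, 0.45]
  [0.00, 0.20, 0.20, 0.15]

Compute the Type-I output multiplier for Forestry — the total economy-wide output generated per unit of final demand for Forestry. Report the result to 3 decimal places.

m_3 = 4.344

I − A =
  [   1.00     0.00    -0.15     0.00]
  [  -0.30     0.75    -0.30    -0.05]
  [  -0.45    -0.35     0.85    -0.45]
  [   0.00    -0.20    -0.20     0.85]
Compute the cofactors C_ij = (−1)^(i+j)·(3×3 minor ij) of I−A; the adjugate is their transpose:
adj(I−A) = Cᵀ =
  [ 0.346125   0.058125   0.094125   0.053250]
  [ 0.309000   0.575125   0.303250   0.194375]
  [ 0.398625   0.387500   0.627500   0.355000]
  [ 0.166500   0.226500   0.219000   0.466125]
det(I−A) = Σ_j (I−A)_1j·C_1j = (1.00)(0.346125) + (0.00)(0.309000) + (-0.15)(0.398625) + (0.00)(0.166500) = 0.28633125
(I − A)⁻¹ = adj(I−A) / det(I−A) ≈
  [   1.2088     0.2030     0.3287     0.1860]
  [   1.0792     2.0086     1.0591     0.6788]
  [   1.3922     1.3533     2.1915     1.2398]
  [   0.5815     0.7910     0.7648     1.6279]
The output multiplier for sector j is the column-j sum of the Leontief inverse (I − A)⁻¹ = adj(I−A) / det(I−A).
Column 3 of adj(I−A): (0.094125, 0.303250, 0.627500, 0.219000); det(I−A) = 0.28633125.
m_3 = (0.094125 + 0.303250 + 0.627500 + 0.219000) / 0.28633125 = 1.243875 / 0.28633125 ≈ 4.344.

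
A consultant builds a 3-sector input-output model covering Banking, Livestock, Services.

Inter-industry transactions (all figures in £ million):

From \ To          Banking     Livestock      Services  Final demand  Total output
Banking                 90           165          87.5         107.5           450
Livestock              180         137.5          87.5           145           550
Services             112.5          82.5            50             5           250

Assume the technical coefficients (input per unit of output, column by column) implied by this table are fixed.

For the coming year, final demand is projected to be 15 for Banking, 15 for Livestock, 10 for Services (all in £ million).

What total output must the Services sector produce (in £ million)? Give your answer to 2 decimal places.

Technical coefficients a_ij = z_ij / X_j:
  a_11 = 90/450 = 0.20, a_21 = 180/450 = 0.40, a_31 = 112.5/450 = 0.25
  a_12 = 165/550 = 0.30, a_22 = 137.5/550 = 0.25, a_32 = 82.5/550 = 0.15
  a_13 = 87.5/250 = 0.35, a_23 = 87.5/250 = 0.35, a_33 = 50/250 = 0.20
I − A =
  [   0.80    -0.30    -0.35]
  [  -0.40     0.75    -0.35]
  [  -0.25    -0.15     0.80]
Cofactors of I−A, C_ij = (−1)^(i+j)·(minor ij) (rows/columns in the sector order above):
  C_11 = (0.75)(0.80) − (-0.35)(-0.15) = 0.5475
  C_12 = −[(-0.40)(0.80) − (-0.35)(-0.25)] = 0.4075
  C_13 = (-0.40)(-0.15) − (0.75)(-0.25) = 0.2475
  C_21 = −[(-0.30)(0.80) − (-0.35)(-0.15)] = 0.2925
  C_22 = (0.80)(0.80) − (-0.35)(-0.25) = 0.5525
  C_23 = −[(0.80)(-0.15) − (-0.30)(-0.25)] = 0.1950
  C_31 = (-0.30)(-0.35) − (-0.35)(0.75) = 0.3675
  C_32 = −[(0.80)(-0.35) − (-0.35)(-0.40)] = 0.4200
  C_33 = (0.80)(0.75) − (-0.30)(-0.40) = 0.4800
det(I−A) = Σ_j (I−A)_1j·C_1j = (0.80)(0.5475) + (-0.30)(0.4075) + (-0.35)(0.2475) = 0.229125
adj(I−A) = Cᵀ =
  [ 0.5475   0.2925   0.3675]
  [ 0.4075   0.5525   0.4200]
  [ 0.2475   0.1950   0.4800]
(I − A)⁻¹ = adj(I−A) / det(I−A) ≈
  [   2.3895     1.2766     1.6039]
  [   1.7785     2.4113     1.8331]
  [   1.0802     0.8511     2.0949]
x = (I − A)⁻¹ d = adj(I−A)·d / det(I−A), with det(I−A) = 0.229125:
  x_1 = (0.5475·15 + 0.2925·15 + 0.3675·10) / 0.229125 = 16.275 / 0.229125 ≈ 71.03
  x_2 = (0.4075·15 + 0.5525·15 + 0.4200·10) / 0.229125 = 18.60 / 0.229125 ≈ 81.18
  x_3 = (0.2475·15 + 0.1950·15 + 0.4800·10) / 0.229125 = 11.4375 / 0.229125 ≈ 49.92

x_3 = 49.92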